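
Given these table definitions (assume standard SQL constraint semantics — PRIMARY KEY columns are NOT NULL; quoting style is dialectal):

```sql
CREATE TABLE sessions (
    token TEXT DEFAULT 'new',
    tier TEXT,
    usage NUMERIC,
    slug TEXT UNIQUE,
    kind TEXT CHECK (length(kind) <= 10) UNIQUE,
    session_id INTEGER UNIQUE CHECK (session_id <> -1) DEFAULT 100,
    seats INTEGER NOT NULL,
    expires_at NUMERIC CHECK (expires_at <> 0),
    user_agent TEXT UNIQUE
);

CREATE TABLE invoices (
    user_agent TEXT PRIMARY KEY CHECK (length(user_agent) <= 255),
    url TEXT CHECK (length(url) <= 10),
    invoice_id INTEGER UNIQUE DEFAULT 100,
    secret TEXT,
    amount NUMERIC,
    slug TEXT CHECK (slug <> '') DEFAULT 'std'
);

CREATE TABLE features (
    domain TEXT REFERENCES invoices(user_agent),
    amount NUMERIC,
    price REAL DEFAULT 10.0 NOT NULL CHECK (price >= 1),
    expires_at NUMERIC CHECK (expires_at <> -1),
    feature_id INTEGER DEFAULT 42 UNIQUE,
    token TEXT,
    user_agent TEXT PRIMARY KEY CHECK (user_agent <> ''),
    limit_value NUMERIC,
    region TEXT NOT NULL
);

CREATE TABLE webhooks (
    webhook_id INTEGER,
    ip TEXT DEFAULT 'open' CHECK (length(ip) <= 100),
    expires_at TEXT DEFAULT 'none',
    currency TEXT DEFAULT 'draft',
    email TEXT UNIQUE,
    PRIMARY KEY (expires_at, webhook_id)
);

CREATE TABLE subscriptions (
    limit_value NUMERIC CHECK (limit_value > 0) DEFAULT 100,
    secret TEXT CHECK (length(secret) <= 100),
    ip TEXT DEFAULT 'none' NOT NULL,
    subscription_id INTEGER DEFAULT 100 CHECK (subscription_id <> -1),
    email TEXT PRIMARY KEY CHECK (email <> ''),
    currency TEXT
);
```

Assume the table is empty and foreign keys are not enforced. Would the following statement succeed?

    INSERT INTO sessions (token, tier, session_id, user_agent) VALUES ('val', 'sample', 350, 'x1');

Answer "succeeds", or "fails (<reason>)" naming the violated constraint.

seats is omitted from the column list and has no DEFAULT, so it would receive NULL.
But seats is declared NOT NULL.

fails (NOT NULL on seats)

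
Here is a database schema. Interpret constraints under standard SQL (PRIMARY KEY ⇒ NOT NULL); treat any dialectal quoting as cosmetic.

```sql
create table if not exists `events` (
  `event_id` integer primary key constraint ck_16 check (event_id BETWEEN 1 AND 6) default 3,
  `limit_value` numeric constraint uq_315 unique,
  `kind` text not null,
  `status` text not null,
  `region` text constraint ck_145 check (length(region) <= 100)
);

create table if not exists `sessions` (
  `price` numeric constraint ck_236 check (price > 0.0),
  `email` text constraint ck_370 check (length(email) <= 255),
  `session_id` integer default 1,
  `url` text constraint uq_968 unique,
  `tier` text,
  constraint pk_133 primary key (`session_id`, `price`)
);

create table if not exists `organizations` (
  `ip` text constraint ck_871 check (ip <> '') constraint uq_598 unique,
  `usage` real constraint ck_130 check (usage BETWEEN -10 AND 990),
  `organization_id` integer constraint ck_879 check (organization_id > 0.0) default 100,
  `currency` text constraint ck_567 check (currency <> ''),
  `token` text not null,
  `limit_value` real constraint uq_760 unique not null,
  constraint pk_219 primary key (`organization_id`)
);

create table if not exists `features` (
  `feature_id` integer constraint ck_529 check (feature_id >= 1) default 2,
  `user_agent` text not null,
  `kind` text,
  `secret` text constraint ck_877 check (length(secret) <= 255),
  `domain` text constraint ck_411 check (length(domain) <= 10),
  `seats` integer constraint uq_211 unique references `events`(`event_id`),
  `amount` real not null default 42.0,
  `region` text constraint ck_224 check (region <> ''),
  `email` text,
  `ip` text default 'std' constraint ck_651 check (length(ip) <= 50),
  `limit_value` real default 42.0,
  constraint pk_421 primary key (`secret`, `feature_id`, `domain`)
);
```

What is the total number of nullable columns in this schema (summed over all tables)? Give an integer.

14

events: 2 nullable (limit_value, region — PK (event_id) and explicit NOT NULL columns excluded).
sessions: 3 nullable (email, url, tier — PK (session_id, price) and explicit NOT NULL columns excluded).
organizations: 3 nullable (ip, usage, currency — PK (organization_id) and explicit NOT NULL columns excluded).
features: 6 nullable (kind, seats, region, email, ip, limit_value — PK (secret, feature_id, domain) and explicit NOT NULL columns excluded).
Total: 2 + 3 + 3 + 6 = 14.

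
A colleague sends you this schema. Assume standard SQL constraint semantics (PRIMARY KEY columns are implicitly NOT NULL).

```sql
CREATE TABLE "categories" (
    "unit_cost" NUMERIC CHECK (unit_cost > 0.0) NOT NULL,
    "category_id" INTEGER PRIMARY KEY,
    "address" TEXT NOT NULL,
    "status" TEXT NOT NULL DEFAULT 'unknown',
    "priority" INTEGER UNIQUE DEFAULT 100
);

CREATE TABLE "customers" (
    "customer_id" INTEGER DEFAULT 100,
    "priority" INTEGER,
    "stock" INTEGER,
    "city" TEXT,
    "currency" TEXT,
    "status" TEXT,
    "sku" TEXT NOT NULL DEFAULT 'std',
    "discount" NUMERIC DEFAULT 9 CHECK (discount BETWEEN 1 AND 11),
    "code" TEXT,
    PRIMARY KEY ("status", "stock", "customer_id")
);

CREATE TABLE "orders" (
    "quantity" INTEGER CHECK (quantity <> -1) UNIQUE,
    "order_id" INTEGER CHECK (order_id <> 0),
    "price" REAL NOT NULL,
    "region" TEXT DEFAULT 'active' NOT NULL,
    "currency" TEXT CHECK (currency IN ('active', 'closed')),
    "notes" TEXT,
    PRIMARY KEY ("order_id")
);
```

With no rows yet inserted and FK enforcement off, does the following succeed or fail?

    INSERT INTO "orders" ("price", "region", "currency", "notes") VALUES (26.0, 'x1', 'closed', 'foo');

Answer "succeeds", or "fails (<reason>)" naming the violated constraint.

fails (NOT NULL on order_id)

order_id is omitted from the column list and has no DEFAULT, so it would receive NULL.
But order_id is part of the PRIMARY KEY (implied NOT NULL).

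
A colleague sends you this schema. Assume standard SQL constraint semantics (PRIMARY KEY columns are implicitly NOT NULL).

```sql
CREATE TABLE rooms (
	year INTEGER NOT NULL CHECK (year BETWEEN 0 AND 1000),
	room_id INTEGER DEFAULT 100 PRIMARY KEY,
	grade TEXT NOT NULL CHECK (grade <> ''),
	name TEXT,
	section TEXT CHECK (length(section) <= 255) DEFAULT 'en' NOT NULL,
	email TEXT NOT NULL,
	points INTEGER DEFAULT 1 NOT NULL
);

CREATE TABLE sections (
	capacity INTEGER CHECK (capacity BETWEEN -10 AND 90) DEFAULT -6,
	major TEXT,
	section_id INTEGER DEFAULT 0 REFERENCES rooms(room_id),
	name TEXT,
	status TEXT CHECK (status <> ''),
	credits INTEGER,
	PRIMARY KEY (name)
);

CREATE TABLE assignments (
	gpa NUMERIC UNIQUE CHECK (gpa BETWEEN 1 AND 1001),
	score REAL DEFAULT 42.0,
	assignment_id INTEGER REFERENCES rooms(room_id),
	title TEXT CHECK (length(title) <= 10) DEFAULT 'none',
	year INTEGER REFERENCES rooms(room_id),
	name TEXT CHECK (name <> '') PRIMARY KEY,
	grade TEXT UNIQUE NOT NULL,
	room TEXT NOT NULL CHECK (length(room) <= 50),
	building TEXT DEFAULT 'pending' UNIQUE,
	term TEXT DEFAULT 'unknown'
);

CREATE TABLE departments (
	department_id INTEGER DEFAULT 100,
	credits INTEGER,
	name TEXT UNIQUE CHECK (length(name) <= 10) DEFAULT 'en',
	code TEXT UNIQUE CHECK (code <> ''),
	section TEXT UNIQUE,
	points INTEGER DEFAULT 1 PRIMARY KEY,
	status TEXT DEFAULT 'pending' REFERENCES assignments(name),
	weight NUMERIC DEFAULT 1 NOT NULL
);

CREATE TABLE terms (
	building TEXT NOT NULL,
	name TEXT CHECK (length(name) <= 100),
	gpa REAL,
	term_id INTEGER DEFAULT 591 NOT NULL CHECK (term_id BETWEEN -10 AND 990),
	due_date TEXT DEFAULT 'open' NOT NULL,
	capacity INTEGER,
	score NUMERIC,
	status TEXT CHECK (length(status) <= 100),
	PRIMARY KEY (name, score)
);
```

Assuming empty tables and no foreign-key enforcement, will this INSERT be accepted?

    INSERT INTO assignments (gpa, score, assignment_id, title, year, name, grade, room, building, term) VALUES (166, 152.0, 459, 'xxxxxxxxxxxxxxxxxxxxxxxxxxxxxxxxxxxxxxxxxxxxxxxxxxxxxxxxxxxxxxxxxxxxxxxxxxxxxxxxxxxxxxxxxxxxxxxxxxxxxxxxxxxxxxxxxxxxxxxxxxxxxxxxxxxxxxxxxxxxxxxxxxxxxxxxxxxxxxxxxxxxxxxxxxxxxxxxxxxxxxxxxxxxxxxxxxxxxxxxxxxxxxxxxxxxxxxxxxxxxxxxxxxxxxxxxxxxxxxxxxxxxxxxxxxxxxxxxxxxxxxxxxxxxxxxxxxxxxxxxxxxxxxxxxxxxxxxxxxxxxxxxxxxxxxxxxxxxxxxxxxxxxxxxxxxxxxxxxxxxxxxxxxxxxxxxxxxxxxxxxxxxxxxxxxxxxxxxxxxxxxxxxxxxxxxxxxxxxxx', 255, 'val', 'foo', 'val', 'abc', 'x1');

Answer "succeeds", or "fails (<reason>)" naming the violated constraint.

fails (CHECK on title)

The value 'xxxxxxxxxxxxxxxxxxxxxxxxxxxxxxxxxxxxxxxxxxxxxxxxxxxxxxxxxxxxxxxxxxxxxxxxxxxxxxxxxxxxxxxxxxxxxxxxxxxxxxxxxxxxxxxxxxxxxxxxxxxxxxxxxxxxxxxxxxxxxxxxxxxxxxxxxxxxxxxxxxxxxxxxxxxxxxxxxxxxxxxxxxxxxxxxxxxxxxxxxxxxxxxxxxxxxxxxxxxxxxxxxxxxxxxxxxxxxxxxxxxxxxxxxxxxxxxxxxxxxxxxxxxxxxxxxxxxxxxxxxxxxxxxxxxxxxxxxxxxxxxxxxxxxxxxxxxxxxxxxxxxxxxxxxxxxxxxxxxxxxxxxxxxxxxxxxxxxxxxxxxxxxxxxxxxxxxxxxxxxxxxxxxxxxxxxxxxxxxx' for title violates CHECK (length(title) <= 10).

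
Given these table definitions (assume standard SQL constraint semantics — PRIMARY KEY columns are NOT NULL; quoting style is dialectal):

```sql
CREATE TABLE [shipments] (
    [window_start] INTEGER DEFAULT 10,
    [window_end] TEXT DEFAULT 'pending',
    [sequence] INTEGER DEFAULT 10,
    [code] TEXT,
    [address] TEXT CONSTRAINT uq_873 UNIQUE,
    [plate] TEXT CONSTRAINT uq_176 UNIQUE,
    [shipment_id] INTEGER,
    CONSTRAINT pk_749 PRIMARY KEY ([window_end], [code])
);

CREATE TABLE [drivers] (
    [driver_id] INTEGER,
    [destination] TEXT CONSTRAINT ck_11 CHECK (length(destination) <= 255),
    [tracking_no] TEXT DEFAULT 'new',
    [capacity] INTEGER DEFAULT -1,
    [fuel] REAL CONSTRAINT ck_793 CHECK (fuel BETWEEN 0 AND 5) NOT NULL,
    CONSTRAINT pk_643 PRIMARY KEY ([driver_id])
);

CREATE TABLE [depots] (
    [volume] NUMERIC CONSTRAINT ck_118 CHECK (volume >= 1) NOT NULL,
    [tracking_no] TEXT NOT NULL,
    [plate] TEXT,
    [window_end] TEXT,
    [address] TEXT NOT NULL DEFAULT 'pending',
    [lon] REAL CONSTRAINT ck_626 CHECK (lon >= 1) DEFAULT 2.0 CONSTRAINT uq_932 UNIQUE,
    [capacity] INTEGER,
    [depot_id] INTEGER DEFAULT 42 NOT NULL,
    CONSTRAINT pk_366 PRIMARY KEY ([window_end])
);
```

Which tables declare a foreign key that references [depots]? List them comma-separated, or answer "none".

none

No REFERENCES clause anywhere in the schema names depots.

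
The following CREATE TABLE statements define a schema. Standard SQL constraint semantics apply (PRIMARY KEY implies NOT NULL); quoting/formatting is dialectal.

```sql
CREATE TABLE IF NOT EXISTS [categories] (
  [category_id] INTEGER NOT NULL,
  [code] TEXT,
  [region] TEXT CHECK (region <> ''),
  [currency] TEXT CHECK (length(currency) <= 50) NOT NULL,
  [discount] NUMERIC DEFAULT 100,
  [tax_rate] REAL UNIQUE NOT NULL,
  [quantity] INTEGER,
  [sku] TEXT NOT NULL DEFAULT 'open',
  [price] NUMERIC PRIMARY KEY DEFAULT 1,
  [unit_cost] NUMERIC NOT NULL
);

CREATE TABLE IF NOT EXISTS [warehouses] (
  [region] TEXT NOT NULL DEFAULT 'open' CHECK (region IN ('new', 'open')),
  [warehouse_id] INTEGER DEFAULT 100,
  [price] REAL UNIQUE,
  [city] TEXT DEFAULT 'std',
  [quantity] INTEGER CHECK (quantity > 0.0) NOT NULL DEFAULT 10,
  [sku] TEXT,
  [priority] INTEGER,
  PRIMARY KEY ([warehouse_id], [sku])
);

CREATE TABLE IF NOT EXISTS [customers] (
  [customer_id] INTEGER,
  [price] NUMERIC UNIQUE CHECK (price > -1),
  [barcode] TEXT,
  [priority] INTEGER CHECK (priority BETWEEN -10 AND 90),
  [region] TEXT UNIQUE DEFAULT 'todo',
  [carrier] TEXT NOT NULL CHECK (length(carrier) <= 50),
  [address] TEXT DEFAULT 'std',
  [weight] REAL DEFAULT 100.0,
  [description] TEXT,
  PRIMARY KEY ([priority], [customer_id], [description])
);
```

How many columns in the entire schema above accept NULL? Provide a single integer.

12

categories: 4 nullable (code, region, discount, quantity — PK (price) and explicit NOT NULL columns excluded).
warehouses: 3 nullable (price, city, priority — PK (warehouse_id, sku) and explicit NOT NULL columns excluded).
customers: 5 nullable (price, barcode, region, address, weight — PK (priority, customer_id, description) and explicit NOT NULL columns excluded).
Total: 4 + 3 + 5 = 12.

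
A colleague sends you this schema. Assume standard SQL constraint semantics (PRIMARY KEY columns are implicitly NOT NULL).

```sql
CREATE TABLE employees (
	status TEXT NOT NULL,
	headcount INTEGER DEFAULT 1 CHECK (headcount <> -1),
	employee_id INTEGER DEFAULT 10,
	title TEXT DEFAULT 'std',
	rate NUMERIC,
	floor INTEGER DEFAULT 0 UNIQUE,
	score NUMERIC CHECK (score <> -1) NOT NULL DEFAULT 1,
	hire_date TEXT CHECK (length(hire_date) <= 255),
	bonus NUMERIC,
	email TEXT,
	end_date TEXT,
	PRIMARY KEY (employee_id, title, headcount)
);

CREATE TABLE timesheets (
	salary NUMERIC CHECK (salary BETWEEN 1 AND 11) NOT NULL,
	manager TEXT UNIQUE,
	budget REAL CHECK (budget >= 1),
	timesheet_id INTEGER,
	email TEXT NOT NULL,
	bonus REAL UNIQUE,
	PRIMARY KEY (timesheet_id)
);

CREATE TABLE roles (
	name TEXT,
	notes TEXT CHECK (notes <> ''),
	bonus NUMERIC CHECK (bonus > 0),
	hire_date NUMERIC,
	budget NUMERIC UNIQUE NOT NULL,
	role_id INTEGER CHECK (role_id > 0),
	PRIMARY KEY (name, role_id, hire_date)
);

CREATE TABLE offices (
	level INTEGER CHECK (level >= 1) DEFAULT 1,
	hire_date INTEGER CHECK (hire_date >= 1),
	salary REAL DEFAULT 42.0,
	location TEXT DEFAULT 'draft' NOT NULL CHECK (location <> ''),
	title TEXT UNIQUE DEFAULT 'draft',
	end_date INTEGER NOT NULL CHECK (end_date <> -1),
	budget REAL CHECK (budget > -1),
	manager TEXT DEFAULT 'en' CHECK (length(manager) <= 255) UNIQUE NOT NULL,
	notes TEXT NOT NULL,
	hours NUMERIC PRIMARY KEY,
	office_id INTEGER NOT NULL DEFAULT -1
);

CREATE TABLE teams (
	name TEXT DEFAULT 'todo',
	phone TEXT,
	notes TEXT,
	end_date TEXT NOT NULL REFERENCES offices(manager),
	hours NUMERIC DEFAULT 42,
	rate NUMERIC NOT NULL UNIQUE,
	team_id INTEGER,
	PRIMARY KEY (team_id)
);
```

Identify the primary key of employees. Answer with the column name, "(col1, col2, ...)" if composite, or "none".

A table-level PRIMARY KEY clause names 3 columns: employee_id, title, headcount.
This is a composite key — the combination is unique, not each column individually.

(employee_id, title, headcount)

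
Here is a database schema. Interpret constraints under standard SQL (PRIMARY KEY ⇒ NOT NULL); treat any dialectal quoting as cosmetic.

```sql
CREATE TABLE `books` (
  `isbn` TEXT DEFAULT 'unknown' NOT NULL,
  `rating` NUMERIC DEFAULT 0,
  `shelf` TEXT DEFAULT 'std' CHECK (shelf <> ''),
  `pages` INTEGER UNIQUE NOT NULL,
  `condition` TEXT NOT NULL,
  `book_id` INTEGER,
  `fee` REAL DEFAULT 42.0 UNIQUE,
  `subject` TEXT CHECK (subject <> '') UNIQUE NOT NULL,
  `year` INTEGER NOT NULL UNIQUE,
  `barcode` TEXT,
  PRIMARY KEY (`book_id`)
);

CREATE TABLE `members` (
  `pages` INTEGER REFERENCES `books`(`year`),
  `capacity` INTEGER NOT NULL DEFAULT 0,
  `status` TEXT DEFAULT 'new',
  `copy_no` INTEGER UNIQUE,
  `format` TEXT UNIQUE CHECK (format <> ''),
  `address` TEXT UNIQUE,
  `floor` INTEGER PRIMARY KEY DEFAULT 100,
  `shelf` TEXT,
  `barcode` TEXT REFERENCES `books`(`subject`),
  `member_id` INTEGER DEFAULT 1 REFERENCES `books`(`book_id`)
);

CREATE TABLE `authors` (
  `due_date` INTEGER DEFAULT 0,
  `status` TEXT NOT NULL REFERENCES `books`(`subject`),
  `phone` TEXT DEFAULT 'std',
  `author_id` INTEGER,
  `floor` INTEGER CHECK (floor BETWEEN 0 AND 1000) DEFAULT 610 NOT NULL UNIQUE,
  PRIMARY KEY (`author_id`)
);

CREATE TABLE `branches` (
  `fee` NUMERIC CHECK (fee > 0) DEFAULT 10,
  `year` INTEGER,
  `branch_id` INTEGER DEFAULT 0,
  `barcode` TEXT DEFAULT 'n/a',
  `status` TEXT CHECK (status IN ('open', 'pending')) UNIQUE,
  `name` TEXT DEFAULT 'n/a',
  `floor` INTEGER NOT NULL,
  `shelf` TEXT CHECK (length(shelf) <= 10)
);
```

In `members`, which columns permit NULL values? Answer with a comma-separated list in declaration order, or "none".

pages, status, copy_no, format, address, shelf, barcode, member_id

- pages: a foreign key column may be NULL unless separately constrained → nullable.
- capacity: declared NOT NULL → not nullable.
- status: DEFAULT only fills an omitted column; an explicit NULL is still allowed → nullable.
- copy_no: UNIQUE does not imply NOT NULL → nullable.
- format: CHECK does not forbid NULL (a CHECK constraint passes when its expression is NULL) → nullable.
- address: UNIQUE does not imply NOT NULL → nullable.
- floor: part of the PRIMARY KEY, which implies NOT NULL → not nullable.
- shelf: no NOT NULL constraint applies → nullable.
- barcode: a foreign key column may be NULL unless separately constrained → nullable.
- member_id: a foreign key column may be NULL unless separately constrained → nullable.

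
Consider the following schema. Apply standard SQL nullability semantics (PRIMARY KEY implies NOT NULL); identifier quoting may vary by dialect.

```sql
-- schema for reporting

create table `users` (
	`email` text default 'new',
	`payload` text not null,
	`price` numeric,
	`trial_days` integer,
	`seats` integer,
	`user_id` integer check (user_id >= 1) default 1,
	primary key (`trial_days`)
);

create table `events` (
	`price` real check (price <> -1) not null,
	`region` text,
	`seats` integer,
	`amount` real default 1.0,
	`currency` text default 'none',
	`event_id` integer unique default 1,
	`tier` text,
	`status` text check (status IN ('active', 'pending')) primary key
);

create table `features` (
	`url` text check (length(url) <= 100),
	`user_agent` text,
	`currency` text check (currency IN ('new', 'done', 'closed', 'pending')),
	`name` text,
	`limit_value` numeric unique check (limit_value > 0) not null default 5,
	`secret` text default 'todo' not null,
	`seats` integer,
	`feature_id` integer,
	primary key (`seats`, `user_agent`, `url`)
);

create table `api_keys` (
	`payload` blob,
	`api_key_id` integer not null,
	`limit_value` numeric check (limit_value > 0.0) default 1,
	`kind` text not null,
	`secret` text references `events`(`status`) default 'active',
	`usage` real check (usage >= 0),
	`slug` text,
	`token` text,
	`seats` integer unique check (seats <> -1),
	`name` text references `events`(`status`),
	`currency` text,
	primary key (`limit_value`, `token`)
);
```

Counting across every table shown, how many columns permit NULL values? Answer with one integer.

users: 4 nullable (email, price, seats, user_id — PK (trial_days) and explicit NOT NULL columns excluded).
events: 6 nullable (region, seats, amount, currency, event_id, tier — PK (status) and explicit NOT NULL columns excluded).
features: 3 nullable (currency, name, feature_id — PK (seats, user_agent, url) and explicit NOT NULL columns excluded).
api_keys: 7 nullable (payload, secret, usage, slug, seats, name, currency — PK (limit_value, token) and explicit NOT NULL columns excluded).
Total: 4 + 6 + 3 + 7 = 20.

20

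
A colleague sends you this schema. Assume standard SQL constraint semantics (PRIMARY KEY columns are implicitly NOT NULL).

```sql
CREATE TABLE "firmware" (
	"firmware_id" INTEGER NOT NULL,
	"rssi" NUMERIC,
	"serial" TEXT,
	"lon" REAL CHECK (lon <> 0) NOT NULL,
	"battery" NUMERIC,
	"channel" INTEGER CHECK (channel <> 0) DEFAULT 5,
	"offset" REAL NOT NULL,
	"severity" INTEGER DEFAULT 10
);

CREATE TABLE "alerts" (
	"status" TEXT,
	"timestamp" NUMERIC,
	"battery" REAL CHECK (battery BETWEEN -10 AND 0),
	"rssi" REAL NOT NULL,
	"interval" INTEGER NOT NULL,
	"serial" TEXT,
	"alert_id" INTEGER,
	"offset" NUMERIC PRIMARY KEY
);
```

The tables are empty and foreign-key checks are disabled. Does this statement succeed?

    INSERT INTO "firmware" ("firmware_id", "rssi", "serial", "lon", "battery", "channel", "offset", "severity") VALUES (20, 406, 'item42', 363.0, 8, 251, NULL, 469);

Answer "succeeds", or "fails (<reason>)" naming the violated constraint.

offset is explicitly set to NULL, but offset is declared NOT NULL.

fails (NOT NULL on offset)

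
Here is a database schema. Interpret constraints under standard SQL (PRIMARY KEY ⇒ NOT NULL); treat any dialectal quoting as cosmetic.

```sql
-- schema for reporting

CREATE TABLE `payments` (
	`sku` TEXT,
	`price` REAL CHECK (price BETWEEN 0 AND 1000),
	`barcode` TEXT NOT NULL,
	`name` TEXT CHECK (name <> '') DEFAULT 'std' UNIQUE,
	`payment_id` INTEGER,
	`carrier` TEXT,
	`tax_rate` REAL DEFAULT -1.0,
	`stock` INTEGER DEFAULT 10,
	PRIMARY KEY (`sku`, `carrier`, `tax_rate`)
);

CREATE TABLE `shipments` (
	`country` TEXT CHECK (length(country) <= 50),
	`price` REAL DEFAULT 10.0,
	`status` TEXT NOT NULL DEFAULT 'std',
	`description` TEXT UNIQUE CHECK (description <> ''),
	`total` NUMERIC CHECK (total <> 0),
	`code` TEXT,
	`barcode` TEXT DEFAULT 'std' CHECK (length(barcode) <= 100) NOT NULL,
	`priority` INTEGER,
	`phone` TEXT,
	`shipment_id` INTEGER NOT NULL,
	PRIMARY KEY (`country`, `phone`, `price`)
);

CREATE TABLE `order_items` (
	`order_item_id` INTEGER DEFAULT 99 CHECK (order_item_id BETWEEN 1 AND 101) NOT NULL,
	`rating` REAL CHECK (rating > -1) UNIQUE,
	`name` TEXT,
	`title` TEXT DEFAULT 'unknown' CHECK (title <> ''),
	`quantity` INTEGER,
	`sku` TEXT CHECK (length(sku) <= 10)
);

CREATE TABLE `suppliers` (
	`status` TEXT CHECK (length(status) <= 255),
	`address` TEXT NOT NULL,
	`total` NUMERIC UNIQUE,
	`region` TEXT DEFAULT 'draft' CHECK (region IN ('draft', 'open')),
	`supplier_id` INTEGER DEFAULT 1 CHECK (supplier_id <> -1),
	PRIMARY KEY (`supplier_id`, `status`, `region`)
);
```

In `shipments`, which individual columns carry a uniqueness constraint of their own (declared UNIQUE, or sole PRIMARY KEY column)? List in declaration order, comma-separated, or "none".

description

- country: part of a composite PRIMARY KEY — only the tuple is unique, not this column on its own.
- price: part of a composite PRIMARY KEY — only the tuple is unique, not this column on its own.
- status: no UNIQUE or single-column PK constraint.
- description: declared UNIQUE → unique.
- total: no UNIQUE or single-column PK constraint.
- code: no UNIQUE or single-column PK constraint.
- barcode: no UNIQUE or single-column PK constraint.
- priority: no UNIQUE or single-column PK constraint.
- phone: part of a composite PRIMARY KEY — only the tuple is unique, not this column on its own.
- shipment_id: no UNIQUE or single-column PK constraint.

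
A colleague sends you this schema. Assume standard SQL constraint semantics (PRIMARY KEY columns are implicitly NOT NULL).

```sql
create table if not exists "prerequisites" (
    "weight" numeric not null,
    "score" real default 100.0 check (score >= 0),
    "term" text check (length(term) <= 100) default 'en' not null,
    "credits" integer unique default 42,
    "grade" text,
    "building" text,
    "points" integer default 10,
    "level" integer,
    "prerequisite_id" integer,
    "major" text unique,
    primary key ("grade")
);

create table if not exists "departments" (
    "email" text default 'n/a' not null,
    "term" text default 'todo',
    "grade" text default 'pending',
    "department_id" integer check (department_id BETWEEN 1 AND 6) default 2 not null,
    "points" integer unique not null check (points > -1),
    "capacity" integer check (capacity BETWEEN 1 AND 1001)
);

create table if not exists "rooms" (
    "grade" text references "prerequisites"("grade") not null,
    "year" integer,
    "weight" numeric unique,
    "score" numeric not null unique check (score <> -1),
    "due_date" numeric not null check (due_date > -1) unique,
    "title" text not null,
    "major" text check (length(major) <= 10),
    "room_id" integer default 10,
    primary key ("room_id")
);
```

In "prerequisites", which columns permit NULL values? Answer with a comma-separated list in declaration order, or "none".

score, credits, building, points, level, prerequisite_id, major

- weight: declared NOT NULL → not nullable.
- score: CHECK does not forbid NULL (a CHECK constraint passes when its expression is NULL) → nullable.
- term: declared NOT NULL → not nullable.
- credits: UNIQUE does not imply NOT NULL → nullable.
- grade: part of the PRIMARY KEY, which implies NOT NULL → not nullable.
- building: no NOT NULL constraint applies → nullable.
- points: DEFAULT only fills an omitted column; an explicit NULL is still allowed → nullable.
- level: no NOT NULL constraint applies → nullable.
- prerequisite_id: no NOT NULL constraint applies → nullable.
- major: UNIQUE does not imply NOT NULL → nullable.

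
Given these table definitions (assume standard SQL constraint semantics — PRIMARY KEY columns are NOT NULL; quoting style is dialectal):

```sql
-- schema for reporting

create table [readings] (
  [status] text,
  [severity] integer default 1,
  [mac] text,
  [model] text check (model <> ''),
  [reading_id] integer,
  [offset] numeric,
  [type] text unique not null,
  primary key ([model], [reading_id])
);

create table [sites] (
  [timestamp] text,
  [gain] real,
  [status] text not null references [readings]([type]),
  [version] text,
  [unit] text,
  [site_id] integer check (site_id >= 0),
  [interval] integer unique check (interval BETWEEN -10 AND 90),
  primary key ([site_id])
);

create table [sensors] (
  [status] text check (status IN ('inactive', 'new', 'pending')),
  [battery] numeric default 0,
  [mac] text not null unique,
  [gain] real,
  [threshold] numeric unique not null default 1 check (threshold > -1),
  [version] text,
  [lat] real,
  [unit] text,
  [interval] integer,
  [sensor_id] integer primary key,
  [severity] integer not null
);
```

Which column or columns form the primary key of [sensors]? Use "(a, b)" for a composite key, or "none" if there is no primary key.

sensor_id

sensor_id is declared PRIMARY KEY inline on the column.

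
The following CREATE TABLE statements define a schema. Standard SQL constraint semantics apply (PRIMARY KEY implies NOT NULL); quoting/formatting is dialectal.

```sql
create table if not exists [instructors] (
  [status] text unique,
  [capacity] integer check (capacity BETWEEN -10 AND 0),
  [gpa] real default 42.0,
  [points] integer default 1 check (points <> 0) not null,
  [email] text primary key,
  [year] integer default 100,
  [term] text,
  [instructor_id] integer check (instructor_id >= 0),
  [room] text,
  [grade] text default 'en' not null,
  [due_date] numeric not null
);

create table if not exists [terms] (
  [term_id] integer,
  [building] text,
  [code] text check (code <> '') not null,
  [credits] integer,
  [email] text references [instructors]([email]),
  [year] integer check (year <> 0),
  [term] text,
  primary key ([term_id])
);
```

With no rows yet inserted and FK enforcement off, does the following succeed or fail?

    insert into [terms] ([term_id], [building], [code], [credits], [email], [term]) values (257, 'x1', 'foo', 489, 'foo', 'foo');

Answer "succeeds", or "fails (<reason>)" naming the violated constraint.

NOT NULL columns: code is supplied; term_id is supplied.
CHECK constraints: 'foo' satisfies (code <> '').
No constraint is violated.

succeeds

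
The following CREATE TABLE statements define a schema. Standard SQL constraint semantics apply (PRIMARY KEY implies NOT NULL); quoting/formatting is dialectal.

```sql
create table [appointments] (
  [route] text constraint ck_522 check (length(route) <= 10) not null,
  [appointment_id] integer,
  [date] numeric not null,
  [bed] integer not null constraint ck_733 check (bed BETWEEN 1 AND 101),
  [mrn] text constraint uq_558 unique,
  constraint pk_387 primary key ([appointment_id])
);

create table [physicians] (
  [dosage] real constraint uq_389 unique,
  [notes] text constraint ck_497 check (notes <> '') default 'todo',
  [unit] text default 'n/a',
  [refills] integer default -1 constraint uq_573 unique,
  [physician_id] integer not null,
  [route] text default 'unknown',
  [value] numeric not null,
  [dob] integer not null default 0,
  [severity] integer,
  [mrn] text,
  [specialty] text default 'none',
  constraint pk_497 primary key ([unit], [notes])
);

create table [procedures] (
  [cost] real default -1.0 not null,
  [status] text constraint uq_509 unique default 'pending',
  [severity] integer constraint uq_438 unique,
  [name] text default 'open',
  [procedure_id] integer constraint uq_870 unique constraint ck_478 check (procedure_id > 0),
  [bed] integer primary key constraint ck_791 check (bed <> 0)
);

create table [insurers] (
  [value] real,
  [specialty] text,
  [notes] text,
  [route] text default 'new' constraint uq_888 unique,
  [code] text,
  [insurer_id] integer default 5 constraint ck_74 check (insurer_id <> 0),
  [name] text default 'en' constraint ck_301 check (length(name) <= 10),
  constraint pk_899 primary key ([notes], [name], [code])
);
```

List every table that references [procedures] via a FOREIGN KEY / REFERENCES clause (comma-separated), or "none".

none

No REFERENCES clause anywhere in the schema names procedures.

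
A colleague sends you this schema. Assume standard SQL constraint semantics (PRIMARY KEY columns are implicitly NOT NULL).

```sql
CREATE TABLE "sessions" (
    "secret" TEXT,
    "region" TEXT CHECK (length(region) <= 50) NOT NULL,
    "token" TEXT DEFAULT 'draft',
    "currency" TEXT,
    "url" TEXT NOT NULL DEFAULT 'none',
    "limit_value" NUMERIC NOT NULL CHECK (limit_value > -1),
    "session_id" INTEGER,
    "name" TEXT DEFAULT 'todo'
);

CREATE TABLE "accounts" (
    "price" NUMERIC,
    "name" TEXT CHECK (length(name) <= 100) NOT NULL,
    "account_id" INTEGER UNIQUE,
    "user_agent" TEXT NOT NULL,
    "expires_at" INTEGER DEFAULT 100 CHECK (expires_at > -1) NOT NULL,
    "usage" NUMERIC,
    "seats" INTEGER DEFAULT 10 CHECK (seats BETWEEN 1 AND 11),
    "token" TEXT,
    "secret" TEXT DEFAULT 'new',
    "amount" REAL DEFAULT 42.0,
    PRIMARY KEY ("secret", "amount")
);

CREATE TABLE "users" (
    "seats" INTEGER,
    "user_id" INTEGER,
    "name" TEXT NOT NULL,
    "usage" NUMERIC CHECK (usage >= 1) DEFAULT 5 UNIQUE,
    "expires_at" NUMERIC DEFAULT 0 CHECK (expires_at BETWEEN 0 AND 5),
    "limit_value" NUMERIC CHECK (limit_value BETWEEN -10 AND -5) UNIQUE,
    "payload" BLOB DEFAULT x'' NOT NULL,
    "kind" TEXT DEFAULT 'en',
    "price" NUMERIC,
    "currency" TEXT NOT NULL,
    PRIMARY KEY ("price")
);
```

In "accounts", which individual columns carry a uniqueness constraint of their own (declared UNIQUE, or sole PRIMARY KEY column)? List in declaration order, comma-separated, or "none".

- price: no UNIQUE or single-column PK constraint.
- name: no UNIQUE or single-column PK constraint.
- account_id: declared UNIQUE → unique.
- user_agent: no UNIQUE or single-column PK constraint.
- expires_at: no UNIQUE or single-column PK constraint.
- usage: no UNIQUE or single-column PK constraint.
- seats: no UNIQUE or single-column PK constraint.
- token: no UNIQUE or single-column PK constraint.
- secret: part of a composite PRIMARY KEY — only the tuple is unique, not this column on its own.
- amount: part of a composite PRIMARY KEY — only the tuple is unique, not this column on its own.

account_id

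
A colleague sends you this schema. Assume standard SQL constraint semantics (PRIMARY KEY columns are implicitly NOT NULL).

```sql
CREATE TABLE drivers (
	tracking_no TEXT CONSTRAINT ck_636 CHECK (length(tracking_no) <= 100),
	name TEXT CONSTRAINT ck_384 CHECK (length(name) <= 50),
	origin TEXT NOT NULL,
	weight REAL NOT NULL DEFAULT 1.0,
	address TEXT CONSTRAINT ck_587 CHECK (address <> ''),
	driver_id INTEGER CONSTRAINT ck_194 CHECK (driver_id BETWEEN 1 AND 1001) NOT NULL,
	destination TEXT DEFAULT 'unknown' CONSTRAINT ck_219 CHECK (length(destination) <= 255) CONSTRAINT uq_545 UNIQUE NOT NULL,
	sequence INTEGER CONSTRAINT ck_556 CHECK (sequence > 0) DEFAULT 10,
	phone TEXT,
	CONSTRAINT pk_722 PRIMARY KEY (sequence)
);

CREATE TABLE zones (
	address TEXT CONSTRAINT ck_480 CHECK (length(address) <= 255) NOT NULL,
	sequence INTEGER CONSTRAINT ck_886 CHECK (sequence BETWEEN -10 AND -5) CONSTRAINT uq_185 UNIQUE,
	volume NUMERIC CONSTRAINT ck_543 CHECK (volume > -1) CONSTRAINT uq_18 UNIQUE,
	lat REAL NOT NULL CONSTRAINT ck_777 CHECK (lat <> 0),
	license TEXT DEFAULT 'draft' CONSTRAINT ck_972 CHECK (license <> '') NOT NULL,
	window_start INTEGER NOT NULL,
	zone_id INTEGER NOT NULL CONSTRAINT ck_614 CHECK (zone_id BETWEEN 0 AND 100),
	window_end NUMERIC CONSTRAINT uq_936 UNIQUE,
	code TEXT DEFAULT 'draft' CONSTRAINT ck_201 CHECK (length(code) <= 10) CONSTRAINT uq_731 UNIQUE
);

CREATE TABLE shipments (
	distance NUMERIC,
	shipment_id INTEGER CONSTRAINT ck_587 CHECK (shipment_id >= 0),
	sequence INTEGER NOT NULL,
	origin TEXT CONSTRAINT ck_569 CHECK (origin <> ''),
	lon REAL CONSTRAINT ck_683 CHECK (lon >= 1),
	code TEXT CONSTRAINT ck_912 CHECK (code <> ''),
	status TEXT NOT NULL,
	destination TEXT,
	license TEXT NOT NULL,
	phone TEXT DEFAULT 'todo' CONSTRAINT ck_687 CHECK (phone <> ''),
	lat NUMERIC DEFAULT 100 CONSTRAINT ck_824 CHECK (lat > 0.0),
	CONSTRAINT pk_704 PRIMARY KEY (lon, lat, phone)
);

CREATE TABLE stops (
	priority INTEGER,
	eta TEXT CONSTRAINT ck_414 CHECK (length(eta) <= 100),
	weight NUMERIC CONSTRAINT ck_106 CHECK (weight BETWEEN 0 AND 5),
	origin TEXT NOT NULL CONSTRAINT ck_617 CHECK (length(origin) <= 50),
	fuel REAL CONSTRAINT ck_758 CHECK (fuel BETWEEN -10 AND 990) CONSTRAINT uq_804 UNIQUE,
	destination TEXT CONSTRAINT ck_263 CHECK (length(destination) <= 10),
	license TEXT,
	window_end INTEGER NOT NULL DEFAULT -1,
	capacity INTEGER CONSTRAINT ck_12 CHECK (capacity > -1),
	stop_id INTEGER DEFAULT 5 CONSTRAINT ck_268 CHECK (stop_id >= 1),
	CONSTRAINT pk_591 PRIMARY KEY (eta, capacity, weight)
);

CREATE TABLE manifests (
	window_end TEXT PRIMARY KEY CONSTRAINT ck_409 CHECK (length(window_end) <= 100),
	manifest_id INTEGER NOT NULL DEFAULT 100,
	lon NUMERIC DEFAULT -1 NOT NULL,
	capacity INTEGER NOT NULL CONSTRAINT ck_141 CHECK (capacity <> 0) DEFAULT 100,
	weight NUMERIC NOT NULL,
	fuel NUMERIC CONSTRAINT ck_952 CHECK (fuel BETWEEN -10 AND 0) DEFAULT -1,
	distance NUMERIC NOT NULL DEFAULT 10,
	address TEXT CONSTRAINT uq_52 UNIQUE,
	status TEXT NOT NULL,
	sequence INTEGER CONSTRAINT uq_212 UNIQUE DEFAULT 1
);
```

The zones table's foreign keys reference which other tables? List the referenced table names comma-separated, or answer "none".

none

No column in zones has a REFERENCES clause.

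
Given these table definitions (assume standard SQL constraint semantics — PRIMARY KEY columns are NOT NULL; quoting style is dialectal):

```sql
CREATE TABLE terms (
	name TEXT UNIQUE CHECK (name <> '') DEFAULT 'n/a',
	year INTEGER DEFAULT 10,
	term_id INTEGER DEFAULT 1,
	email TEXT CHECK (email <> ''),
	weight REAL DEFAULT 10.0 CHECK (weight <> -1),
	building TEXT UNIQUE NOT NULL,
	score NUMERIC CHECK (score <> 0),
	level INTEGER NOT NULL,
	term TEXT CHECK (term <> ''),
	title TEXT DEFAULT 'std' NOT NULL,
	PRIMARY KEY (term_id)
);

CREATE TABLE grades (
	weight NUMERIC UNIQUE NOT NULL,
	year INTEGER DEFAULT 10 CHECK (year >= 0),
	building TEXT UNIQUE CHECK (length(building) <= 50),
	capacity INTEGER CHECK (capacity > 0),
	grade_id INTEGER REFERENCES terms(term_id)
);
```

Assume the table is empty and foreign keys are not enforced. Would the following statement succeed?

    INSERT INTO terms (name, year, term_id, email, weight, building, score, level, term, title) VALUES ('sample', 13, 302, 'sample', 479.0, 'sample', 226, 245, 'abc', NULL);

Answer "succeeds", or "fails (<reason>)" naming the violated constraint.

fails (NOT NULL on title)

title is explicitly set to NULL, but title is declared NOT NULL.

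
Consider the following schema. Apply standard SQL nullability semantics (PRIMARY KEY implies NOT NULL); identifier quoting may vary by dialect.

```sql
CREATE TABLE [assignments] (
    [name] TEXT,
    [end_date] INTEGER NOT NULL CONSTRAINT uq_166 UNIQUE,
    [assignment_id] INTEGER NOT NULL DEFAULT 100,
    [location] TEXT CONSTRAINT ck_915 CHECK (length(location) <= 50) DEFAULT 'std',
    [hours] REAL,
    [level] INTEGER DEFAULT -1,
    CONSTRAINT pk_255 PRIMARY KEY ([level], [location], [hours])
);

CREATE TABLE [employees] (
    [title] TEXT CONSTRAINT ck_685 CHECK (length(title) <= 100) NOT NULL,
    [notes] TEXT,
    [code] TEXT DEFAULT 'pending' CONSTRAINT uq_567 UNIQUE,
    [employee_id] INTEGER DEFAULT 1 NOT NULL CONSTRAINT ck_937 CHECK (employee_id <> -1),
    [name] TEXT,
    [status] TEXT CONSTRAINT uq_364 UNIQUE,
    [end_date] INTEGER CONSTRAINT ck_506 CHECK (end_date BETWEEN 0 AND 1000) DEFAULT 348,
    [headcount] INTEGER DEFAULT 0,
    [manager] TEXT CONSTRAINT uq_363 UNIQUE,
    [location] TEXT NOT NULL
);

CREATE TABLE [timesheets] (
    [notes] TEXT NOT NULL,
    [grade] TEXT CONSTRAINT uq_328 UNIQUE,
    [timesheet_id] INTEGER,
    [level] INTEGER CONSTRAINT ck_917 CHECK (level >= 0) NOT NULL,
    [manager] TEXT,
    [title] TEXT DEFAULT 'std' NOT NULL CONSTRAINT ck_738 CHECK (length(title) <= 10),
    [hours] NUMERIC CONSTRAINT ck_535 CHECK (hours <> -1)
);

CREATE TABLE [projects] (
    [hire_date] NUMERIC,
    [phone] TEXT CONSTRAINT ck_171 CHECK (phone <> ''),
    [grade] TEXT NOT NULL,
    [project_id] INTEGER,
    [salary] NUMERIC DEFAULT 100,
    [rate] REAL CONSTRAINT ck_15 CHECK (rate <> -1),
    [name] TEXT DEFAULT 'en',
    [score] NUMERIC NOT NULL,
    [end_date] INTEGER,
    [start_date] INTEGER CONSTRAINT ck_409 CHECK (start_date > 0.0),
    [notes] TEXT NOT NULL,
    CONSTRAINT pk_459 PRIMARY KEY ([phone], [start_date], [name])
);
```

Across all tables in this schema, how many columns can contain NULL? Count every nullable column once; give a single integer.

assignments: 1 nullable (name — PK (level, location, hours) and explicit NOT NULL columns excluded).
employees: 7 nullable (notes, code, name, status, end_date, headcount, manager — PK none and explicit NOT NULL columns excluded).
timesheets: 4 nullable (grade, timesheet_id, manager, hours — PK none and explicit NOT NULL columns excluded).
projects: 5 nullable (hire_date, project_id, salary, rate, end_date — PK (phone, start_date, name) and explicit NOT NULL columns excluded).
Total: 1 + 7 + 4 + 5 = 17.

17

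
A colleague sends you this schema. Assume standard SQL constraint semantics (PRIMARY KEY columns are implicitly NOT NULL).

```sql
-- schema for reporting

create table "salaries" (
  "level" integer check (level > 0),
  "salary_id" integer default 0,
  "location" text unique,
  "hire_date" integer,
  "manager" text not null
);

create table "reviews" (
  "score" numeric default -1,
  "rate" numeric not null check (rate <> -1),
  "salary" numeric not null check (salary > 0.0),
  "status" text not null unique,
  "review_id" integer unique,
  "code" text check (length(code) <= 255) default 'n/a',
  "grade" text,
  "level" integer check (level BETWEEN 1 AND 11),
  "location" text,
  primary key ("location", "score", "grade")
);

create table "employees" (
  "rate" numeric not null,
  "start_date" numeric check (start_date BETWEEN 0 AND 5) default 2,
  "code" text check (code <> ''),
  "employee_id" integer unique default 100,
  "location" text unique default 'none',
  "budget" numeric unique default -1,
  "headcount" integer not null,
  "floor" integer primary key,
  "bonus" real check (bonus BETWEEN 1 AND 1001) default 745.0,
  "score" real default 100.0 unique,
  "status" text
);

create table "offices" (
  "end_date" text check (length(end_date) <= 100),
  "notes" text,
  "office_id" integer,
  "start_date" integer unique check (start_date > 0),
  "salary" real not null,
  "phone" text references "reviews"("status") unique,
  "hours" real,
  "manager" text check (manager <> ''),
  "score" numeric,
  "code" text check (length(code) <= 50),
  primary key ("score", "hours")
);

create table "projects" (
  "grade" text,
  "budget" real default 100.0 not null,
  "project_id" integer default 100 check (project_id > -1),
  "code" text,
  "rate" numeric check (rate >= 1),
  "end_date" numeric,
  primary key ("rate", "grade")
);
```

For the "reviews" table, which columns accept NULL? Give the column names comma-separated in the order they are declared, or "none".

review_id, code, level

- score: part of the PRIMARY KEY, which implies NOT NULL → not nullable.
- rate: declared NOT NULL → not nullable.
- salary: declared NOT NULL → not nullable.
- status: declared NOT NULL → not nullable.
- review_id: UNIQUE does not imply NOT NULL → nullable.
- code: CHECK does not forbid NULL (a CHECK constraint passes when its expression is NULL) → nullable.
- grade: part of the PRIMARY KEY, which implies NOT NULL → not nullable.
- level: CHECK does not forbid NULL (a CHECK constraint passes when its expression is NULL) → nullable.
- location: part of the PRIMARY KEY, which implies NOT NULL → not nullable.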